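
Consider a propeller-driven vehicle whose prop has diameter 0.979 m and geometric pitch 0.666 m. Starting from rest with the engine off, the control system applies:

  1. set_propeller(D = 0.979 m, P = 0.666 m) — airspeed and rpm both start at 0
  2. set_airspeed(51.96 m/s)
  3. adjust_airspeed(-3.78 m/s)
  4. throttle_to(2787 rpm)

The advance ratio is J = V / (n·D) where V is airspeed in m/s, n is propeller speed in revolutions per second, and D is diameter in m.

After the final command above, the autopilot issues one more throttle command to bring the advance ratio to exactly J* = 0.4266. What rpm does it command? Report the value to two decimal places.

set_propeller: D = 0.979 m, P = 0.666 m (p = P/D = 0.680286); state ← (V=0, rpm=0)
set_airspeed(51.96): V ← 51.96 m/s
adjust_airspeed(-3.78): V ← 51.96 -3.78 = 48.18 m/s
throttle_to(2787): rpm ← 2787
final state: V = 48.18 m/s, rpm = 2787 → n = rpm/60 = 46.450000 rev/s
target J* = 0.4266; solve J* = V/(n·D) for n: n = V/(J*·D) = 48.18/(0.4266 × 0.979) = 115.362126 rev/s
rpm = 60·n = 6921.727587

rpm = 6921.73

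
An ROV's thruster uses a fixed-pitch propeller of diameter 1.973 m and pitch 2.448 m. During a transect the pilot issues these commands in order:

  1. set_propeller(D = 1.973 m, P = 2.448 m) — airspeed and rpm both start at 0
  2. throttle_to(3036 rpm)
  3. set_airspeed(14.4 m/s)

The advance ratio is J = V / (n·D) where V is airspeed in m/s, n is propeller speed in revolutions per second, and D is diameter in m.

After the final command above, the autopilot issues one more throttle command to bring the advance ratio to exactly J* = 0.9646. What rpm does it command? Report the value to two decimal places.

set_propeller: D = 1.973 m, P = 2.448 m (p = P/D = 1.240750); state ← (V=0, rpm=0)
throttle_to(3036): rpm ← 3036
set_airspeed(14.4): V ← 14.4 m/s
final state: V = 14.4 m/s, rpm = 3036 → n = rpm/60 = 50.600000 rev/s
target J* = 0.9646; solve J* = V/(n·D) for n: n = V/(J*·D) = 14.4/(0.9646 × 1.973) = 7.566380 rev/s
rpm = 60·n = 453.982801

rpm = 453.98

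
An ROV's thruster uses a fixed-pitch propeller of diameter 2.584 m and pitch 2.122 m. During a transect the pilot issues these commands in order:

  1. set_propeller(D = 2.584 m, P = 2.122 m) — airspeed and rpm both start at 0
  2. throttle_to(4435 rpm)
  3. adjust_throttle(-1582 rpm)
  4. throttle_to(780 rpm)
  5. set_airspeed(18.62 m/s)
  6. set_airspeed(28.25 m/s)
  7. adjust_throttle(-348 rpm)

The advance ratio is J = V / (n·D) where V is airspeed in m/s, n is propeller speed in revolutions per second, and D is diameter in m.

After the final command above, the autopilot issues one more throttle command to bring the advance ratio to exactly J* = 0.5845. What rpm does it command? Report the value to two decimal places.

set_propeller: D = 2.584 m, P = 2.122 m (p = P/D = 0.821207); state ← (V=0, rpm=0)
throttle_to(4435): rpm ← 4435
adjust_throttle(-1582): rpm ← 4435 -1582 = 2853
throttle_to(780): rpm ← 780
set_airspeed(18.62): V ← 18.62 m/s
set_airspeed(28.25): V ← 28.25 m/s
adjust_throttle(-348): rpm ← 780 -348 = 432
final state: V = 28.25 m/s, rpm = 432 → n = rpm/60 = 7.200000 rev/s
target J* = 0.5845; solve J* = V/(n·D) for n: n = V/(J*·D) = 28.25/(0.5845 × 2.584) = 18.704299 rev/s
rpm = 60·n = 1122.257917

rpm = 1122.26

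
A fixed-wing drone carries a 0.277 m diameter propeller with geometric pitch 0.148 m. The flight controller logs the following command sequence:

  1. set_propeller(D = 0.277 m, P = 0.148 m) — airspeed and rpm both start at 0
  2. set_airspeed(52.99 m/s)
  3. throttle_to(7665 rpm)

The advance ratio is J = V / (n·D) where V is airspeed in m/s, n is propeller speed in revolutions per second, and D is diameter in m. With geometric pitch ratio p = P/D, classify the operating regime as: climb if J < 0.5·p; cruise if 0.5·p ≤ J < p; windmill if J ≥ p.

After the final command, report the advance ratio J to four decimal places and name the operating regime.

set_propeller: D = 0.277 m, P = 0.148 m (p = P/D = 0.534296); state ← (V=0, rpm=0)
set_airspeed(52.99): V ← 52.99 m/s
throttle_to(7665): rpm ← 7665
final state: V = 52.99 m/s, rpm = 7665 → n = rpm/60 = 127.750000 rev/s
J = V / (n·D) = 52.99 / (127.750000 × 0.277) = 1.497453
regime bands: climb J<0.2671 | cruise [0.2671, 0.5343) | windmill J≥0.5343
J = 1.4975 → windmill

J = 1.4975, regime = windmill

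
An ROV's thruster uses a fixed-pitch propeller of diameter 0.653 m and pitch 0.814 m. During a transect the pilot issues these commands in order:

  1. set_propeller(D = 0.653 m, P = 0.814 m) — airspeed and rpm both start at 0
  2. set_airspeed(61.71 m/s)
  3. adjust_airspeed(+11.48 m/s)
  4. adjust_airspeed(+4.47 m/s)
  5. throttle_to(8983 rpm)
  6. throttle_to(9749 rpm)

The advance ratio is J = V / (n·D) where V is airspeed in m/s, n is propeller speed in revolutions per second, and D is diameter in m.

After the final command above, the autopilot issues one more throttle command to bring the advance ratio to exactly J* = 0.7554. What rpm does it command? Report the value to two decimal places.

rpm = 9446.23

set_propeller: D = 0.653 m, P = 0.814 m (p = P/D = 1.246554); state ← (V=0, rpm=0)
set_airspeed(61.71): V ← 61.71 m/s
adjust_airspeed(+11.48): V ← 61.71 +11.48 = 73.19 m/s
adjust_airspeed(+4.47): V ← 73.19 +4.47 = 77.66 m/s
throttle_to(8983): rpm ← 8983
throttle_to(9749): rpm ← 9749
final state: V = 77.66 m/s, rpm = 9749 → n = rpm/60 = 162.483333 rev/s
target J* = 0.7554; solve J* = V/(n·D) for n: n = V/(J*·D) = 77.66/(0.7554 × 0.653) = 157.437152 rev/s
rpm = 60·n = 9446.229111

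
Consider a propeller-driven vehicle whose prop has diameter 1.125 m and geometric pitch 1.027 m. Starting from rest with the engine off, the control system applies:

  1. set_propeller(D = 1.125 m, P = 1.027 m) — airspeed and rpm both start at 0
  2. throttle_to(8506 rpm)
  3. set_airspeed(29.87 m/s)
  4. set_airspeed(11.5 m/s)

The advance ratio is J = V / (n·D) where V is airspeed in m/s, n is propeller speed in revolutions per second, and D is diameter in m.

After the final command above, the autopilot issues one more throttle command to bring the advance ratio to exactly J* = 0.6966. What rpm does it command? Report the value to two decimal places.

rpm = 880.47

set_propeller: D = 1.125 m, P = 1.027 m (p = P/D = 0.912889); state ← (V=0, rpm=0)
throttle_to(8506): rpm ← 8506
set_airspeed(29.87): V ← 29.87 m/s
set_airspeed(11.5): V ← 11.5 m/s
final state: V = 11.5 m/s, rpm = 8506 → n = rpm/60 = 141.766667 rev/s
target J* = 0.6966; solve J* = V/(n·D) for n: n = V/(J*·D) = 11.5/(0.6966 × 1.125) = 14.674451 rev/s
rpm = 60·n = 880.467030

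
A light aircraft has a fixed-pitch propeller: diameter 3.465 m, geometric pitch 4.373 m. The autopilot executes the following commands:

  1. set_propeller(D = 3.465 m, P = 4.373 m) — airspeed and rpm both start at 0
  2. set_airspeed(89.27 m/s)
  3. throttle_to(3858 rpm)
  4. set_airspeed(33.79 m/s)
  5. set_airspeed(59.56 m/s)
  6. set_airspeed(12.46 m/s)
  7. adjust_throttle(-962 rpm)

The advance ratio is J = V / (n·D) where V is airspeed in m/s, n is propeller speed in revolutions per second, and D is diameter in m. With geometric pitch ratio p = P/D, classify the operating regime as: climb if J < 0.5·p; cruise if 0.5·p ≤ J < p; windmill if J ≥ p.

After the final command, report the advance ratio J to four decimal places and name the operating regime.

J = 0.0745, regime = climb

set_propeller: D = 3.465 m, P = 4.373 m (p = P/D = 1.262049); state ← (V=0, rpm=0)
set_airspeed(89.27): V ← 89.27 m/s
throttle_to(3858): rpm ← 3858
set_airspeed(33.79): V ← 33.79 m/s
set_airspeed(59.56): V ← 59.56 m/s
set_airspeed(12.46): V ← 12.46 m/s
adjust_throttle(-962): rpm ← 3858 -962 = 2896
final state: V = 12.46 m/s, rpm = 2896 → n = rpm/60 = 48.266667 rev/s
J = V / (n·D) = 12.46 / (48.266667 × 3.465) = 0.074502
regime bands: climb J<0.6310 | cruise [0.6310, 1.2620) | windmill J≥1.2620
J = 0.0745 → climb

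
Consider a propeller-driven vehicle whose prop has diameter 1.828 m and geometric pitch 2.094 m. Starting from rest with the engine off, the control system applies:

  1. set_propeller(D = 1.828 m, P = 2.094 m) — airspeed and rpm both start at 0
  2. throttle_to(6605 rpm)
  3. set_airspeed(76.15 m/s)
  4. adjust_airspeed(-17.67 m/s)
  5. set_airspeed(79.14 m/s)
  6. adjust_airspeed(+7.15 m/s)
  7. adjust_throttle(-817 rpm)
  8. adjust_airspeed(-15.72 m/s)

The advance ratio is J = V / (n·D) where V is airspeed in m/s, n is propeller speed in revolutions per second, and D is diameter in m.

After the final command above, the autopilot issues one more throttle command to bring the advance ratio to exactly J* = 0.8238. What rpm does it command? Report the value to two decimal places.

rpm = 2811.73

set_propeller: D = 1.828 m, P = 2.094 m (p = P/D = 1.145514); state ← (V=0, rpm=0)
throttle_to(6605): rpm ← 6605
set_airspeed(76.15): V ← 76.15 m/s
adjust_airspeed(-17.67): V ← 76.15 -17.67 = 58.48 m/s
set_airspeed(79.14): V ← 79.14 m/s
adjust_airspeed(+7.15): V ← 79.14 +7.15 = 86.29 m/s
adjust_throttle(-817): rpm ← 6605 -817 = 5788
adjust_airspeed(-15.72): V ← 86.29 -15.72 = 70.57 m/s
final state: V = 70.57 m/s, rpm = 5788 → n = rpm/60 = 96.466667 rev/s
target J* = 0.8238; solve J* = V/(n·D) for n: n = V/(J*·D) = 70.57/(0.8238 × 1.828) = 46.862142 rev/s
rpm = 60·n = 2811.728538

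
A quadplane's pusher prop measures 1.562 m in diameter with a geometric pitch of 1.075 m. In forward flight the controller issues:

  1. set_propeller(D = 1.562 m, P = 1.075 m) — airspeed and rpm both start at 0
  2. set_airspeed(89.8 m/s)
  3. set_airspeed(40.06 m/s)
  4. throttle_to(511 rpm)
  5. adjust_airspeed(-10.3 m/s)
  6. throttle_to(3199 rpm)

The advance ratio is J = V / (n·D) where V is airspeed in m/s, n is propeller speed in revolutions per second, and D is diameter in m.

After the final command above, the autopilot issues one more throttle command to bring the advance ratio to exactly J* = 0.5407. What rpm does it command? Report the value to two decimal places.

rpm = 2114.20

set_propeller: D = 1.562 m, P = 1.075 m (p = P/D = 0.688220); state ← (V=0, rpm=0)
set_airspeed(89.8): V ← 89.8 m/s
set_airspeed(40.06): V ← 40.06 m/s
throttle_to(511): rpm ← 511
adjust_airspeed(-10.3): V ← 40.06 -10.3 = 29.76 m/s
throttle_to(3199): rpm ← 3199
final state: V = 29.76 m/s, rpm = 3199 → n = rpm/60 = 53.316667 rev/s
target J* = 0.5407; solve J* = V/(n·D) for n: n = V/(J*·D) = 29.76/(0.5407 × 1.562) = 35.236724 rev/s
rpm = 60·n = 2114.203455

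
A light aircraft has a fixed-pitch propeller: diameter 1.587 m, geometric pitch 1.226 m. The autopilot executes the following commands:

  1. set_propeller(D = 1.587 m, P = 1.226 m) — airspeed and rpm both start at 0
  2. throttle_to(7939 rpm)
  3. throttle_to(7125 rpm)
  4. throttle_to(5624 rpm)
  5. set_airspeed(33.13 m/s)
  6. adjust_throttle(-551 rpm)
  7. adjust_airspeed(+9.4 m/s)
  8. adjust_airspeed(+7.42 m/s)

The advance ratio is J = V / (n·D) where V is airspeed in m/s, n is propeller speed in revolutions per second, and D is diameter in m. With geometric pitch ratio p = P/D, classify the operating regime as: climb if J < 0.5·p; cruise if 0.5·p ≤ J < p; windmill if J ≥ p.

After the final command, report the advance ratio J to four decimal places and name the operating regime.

set_propeller: D = 1.587 m, P = 1.226 m (p = P/D = 0.772527); state ← (V=0, rpm=0)
throttle_to(7939): rpm ← 7939
throttle_to(7125): rpm ← 7125
throttle_to(5624): rpm ← 5624
set_airspeed(33.13): V ← 33.13 m/s
adjust_throttle(-551): rpm ← 5624 -551 = 5073
adjust_airspeed(+9.4): V ← 33.13 +9.4 = 42.53 m/s
adjust_airspeed(+7.42): V ← 42.53 +7.42 = 49.95 m/s
final state: V = 49.95 m/s, rpm = 5073 → n = rpm/60 = 84.550000 rev/s
J = V / (n·D) = 49.95 / (84.550000 × 1.587) = 0.372259
regime bands: climb J<0.3863 | cruise [0.3863, 0.7725) | windmill J≥0.7725
J = 0.3723 → climb

J = 0.3723, regime = climb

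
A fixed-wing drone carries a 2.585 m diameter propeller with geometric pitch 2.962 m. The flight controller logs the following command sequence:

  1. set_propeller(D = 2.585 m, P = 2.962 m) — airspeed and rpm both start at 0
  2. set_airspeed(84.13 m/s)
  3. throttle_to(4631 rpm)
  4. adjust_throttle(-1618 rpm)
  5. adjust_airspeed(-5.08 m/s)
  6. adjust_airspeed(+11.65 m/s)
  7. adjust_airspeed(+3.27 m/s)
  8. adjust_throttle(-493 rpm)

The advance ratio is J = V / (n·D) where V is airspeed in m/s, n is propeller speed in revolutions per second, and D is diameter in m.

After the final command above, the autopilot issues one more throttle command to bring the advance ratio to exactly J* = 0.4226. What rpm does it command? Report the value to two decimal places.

set_propeller: D = 2.585 m, P = 2.962 m (p = P/D = 1.145841); state ← (V=0, rpm=0)
set_airspeed(84.13): V ← 84.13 m/s
throttle_to(4631): rpm ← 4631
adjust_throttle(-1618): rpm ← 4631 -1618 = 3013
adjust_airspeed(-5.08): V ← 84.13 -5.08 = 79.05 m/s
adjust_airspeed(+11.65): V ← 79.05 +11.65 = 90.7 m/s
adjust_airspeed(+3.27): V ← 90.7 +3.27 = 93.97 m/s
adjust_throttle(-493): rpm ← 3013 -493 = 2520
final state: V = 93.97 m/s, rpm = 2520 → n = rpm/60 = 42.000000 rev/s
target J* = 0.4226; solve J* = V/(n·D) for n: n = V/(J*·D) = 93.97/(0.4226 × 2.585) = 86.019950 rev/s
rpm = 60·n = 5161.197011

rpm = 5161.20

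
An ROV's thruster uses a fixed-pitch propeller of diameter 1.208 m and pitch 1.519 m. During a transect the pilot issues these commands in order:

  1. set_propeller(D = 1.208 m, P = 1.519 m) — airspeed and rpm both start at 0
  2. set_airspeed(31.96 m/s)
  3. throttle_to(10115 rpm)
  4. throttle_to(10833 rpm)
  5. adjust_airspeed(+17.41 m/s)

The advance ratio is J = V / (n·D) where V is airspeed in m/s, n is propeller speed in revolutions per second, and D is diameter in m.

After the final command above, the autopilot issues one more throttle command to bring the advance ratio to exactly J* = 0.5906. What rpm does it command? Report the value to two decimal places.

rpm = 4151.97

set_propeller: D = 1.208 m, P = 1.519 m (p = P/D = 1.257450); state ← (V=0, rpm=0)
set_airspeed(31.96): V ← 31.96 m/s
throttle_to(10115): rpm ← 10115
throttle_to(10833): rpm ← 10833
adjust_airspeed(+17.41): V ← 31.96 +17.41 = 49.37 m/s
final state: V = 49.37 m/s, rpm = 10833 → n = rpm/60 = 180.550000 rev/s
target J* = 0.5906; solve J* = V/(n·D) for n: n = V/(J*·D) = 49.37/(0.5906 × 1.208) = 69.199467 rev/s
rpm = 60·n = 4151.968029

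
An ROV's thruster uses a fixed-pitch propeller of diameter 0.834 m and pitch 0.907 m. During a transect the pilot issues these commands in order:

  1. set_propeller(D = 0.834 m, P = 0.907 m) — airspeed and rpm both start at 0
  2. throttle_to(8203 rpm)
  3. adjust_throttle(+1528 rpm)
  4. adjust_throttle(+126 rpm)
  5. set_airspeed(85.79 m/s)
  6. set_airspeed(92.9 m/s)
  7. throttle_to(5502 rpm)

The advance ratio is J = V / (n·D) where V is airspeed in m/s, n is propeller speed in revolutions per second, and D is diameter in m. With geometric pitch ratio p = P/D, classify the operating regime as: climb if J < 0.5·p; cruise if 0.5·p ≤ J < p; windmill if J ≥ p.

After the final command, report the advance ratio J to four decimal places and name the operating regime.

set_propeller: D = 0.834 m, P = 0.907 m (p = P/D = 1.087530); state ← (V=0, rpm=0)
throttle_to(8203): rpm ← 8203
adjust_throttle(+1528): rpm ← 8203 +1528 = 9731
adjust_throttle(+126): rpm ← 9731 +126 = 9857
set_airspeed(85.79): V ← 85.79 m/s
set_airspeed(92.9): V ← 92.9 m/s
throttle_to(5502): rpm ← 5502
final state: V = 92.9 m/s, rpm = 5502 → n = rpm/60 = 91.700000 rev/s
J = V / (n·D) = 92.9 / (91.700000 × 0.834) = 1.214732
regime bands: climb J<0.5438 | cruise [0.5438, 1.0875) | windmill J≥1.0875
J = 1.2147 → windmill

J = 1.2147, regime = windmill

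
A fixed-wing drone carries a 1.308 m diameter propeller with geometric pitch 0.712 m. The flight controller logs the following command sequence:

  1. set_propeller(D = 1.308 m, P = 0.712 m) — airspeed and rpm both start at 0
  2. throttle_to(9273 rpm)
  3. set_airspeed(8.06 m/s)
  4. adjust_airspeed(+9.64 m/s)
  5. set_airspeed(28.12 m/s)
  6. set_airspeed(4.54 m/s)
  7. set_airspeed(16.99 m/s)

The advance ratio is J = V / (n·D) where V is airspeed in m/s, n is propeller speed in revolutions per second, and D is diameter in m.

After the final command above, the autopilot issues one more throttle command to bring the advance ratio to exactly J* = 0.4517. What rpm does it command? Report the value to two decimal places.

rpm = 1725.39

set_propeller: D = 1.308 m, P = 0.712 m (p = P/D = 0.544343); state ← (V=0, rpm=0)
throttle_to(9273): rpm ← 9273
set_airspeed(8.06): V ← 8.06 m/s
adjust_airspeed(+9.64): V ← 8.06 +9.64 = 17.7 m/s
set_airspeed(28.12): V ← 28.12 m/s
set_airspeed(4.54): V ← 4.54 m/s
set_airspeed(16.99): V ← 16.99 m/s
final state: V = 16.99 m/s, rpm = 9273 → n = rpm/60 = 154.550000 rev/s
target J* = 0.4517; solve J* = V/(n·D) for n: n = V/(J*·D) = 16.99/(0.4517 × 1.308) = 28.756468 rev/s
rpm = 60·n = 1725.388085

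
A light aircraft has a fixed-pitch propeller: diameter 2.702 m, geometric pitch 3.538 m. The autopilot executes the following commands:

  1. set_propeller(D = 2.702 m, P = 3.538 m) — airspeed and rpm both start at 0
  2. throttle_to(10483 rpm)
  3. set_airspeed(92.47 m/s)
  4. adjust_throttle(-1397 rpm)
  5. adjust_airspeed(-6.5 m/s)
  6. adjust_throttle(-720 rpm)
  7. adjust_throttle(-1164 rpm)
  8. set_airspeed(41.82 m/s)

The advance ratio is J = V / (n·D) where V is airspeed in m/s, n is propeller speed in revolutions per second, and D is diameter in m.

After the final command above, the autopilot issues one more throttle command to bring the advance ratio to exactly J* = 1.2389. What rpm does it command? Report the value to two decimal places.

set_propeller: D = 2.702 m, P = 3.538 m (p = P/D = 1.309400); state ← (V=0, rpm=0)
throttle_to(10483): rpm ← 10483
set_airspeed(92.47): V ← 92.47 m/s
adjust_throttle(-1397): rpm ← 10483 -1397 = 9086
adjust_airspeed(-6.5): V ← 92.47 -6.5 = 85.97 m/s
adjust_throttle(-720): rpm ← 9086 -720 = 8366
adjust_throttle(-1164): rpm ← 8366 -1164 = 7202
set_airspeed(41.82): V ← 41.82 m/s
final state: V = 41.82 m/s, rpm = 7202 → n = rpm/60 = 120.033333 rev/s
target J* = 1.2389; solve J* = V/(n·D) for n: n = V/(J*·D) = 41.82/(1.2389 × 2.702) = 12.492876 rev/s
rpm = 60·n = 749.572563

rpm = 749.57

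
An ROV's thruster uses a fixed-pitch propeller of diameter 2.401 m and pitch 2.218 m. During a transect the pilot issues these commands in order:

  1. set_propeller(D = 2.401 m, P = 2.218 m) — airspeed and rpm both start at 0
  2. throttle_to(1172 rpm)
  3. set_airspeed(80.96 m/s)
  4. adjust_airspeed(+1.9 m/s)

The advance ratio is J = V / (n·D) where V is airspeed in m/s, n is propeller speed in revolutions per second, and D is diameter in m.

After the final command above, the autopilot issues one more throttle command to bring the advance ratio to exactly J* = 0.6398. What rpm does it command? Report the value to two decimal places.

rpm = 3236.38

set_propeller: D = 2.401 m, P = 2.218 m (p = P/D = 0.923782); state ← (V=0, rpm=0)
throttle_to(1172): rpm ← 1172
set_airspeed(80.96): V ← 80.96 m/s
adjust_airspeed(+1.9): V ← 80.96 +1.9 = 82.86 m/s
final state: V = 82.86 m/s, rpm = 1172 → n = rpm/60 = 19.533333 rev/s
target J* = 0.6398; solve J* = V/(n·D) for n: n = V/(J*·D) = 82.86/(0.6398 × 2.401) = 53.939701 rev/s
rpm = 60·n = 3236.382048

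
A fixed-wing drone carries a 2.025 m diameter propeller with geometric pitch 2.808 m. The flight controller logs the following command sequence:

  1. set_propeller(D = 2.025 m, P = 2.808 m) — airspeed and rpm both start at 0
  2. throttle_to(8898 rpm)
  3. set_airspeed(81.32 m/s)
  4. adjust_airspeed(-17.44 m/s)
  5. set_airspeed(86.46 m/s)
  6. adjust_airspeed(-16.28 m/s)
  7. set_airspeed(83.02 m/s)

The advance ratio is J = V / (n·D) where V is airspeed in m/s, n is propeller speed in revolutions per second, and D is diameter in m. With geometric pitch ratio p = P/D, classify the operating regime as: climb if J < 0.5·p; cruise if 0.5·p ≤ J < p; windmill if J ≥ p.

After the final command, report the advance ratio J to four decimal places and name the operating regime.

J = 0.2764, regime = climb

set_propeller: D = 2.025 m, P = 2.808 m (p = P/D = 1.386667); state ← (V=0, rpm=0)
throttle_to(8898): rpm ← 8898
set_airspeed(81.32): V ← 81.32 m/s
adjust_airspeed(-17.44): V ← 81.32 -17.44 = 63.88 m/s
set_airspeed(86.46): V ← 86.46 m/s
adjust_airspeed(-16.28): V ← 86.46 -16.28 = 70.18 m/s
set_airspeed(83.02): V ← 83.02 m/s
final state: V = 83.02 m/s, rpm = 8898 → n = rpm/60 = 148.300000 rev/s
J = V / (n·D) = 83.02 / (148.300000 × 2.025) = 0.276450
regime bands: climb J<0.6933 | cruise [0.6933, 1.3867) | windmill J≥1.3867
J = 0.2764 → climb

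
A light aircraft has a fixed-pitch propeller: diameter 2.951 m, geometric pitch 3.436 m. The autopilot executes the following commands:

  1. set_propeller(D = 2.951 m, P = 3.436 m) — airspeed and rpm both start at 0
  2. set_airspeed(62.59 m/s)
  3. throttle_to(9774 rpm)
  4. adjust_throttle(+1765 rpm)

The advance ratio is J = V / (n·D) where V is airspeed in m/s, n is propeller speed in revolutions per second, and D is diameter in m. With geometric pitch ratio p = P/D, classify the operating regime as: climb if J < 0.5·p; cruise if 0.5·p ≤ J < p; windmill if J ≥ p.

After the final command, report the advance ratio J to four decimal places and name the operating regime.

J = 0.1103, regime = climb

set_propeller: D = 2.951 m, P = 3.436 m (p = P/D = 1.164351); state ← (V=0, rpm=0)
set_airspeed(62.59): V ← 62.59 m/s
throttle_to(9774): rpm ← 9774
adjust_throttle(+1765): rpm ← 9774 +1765 = 11539
final state: V = 62.59 m/s, rpm = 11539 → n = rpm/60 = 192.316667 rev/s
J = V / (n·D) = 62.59 / (192.316667 × 2.951) = 0.110286
regime bands: climb J<0.5822 | cruise [0.5822, 1.1644) | windmill J≥1.1644
J = 0.1103 → climb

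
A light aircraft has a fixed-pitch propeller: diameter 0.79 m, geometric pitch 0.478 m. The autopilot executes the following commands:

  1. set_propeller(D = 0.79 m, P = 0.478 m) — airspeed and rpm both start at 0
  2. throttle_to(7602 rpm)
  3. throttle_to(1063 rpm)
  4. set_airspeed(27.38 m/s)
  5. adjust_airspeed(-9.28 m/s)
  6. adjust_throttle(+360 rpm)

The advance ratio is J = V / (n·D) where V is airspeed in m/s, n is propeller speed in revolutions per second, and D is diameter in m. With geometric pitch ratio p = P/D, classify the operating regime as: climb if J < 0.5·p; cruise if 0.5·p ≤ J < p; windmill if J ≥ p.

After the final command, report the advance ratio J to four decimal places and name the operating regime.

set_propeller: D = 0.79 m, P = 0.478 m (p = P/D = 0.605063); state ← (V=0, rpm=0)
throttle_to(7602): rpm ← 7602
throttle_to(1063): rpm ← 1063
set_airspeed(27.38): V ← 27.38 m/s
adjust_airspeed(-9.28): V ← 27.38 -9.28 = 18.1 m/s
adjust_throttle(+360): rpm ← 1063 +360 = 1423
final state: V = 18.1 m/s, rpm = 1423 → n = rpm/60 = 23.716667 rev/s
J = V / (n·D) = 18.1 / (23.716667 × 0.79) = 0.966046
regime bands: climb J<0.3025 | cruise [0.3025, 0.6051) | windmill J≥0.6051
J = 0.9660 → windmill

J = 0.9660, regime = windmill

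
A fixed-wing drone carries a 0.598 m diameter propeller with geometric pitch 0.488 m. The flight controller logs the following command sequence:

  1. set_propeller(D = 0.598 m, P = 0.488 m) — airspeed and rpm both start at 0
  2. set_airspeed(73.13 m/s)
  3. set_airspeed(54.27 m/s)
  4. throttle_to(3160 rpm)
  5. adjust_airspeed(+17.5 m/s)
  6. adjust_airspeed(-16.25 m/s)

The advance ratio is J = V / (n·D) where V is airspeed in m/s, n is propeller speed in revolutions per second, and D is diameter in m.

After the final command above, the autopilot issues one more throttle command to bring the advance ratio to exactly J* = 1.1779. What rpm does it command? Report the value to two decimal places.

set_propeller: D = 0.598 m, P = 0.488 m (p = P/D = 0.816054); state ← (V=0, rpm=0)
set_airspeed(73.13): V ← 73.13 m/s
set_airspeed(54.27): V ← 54.27 m/s
throttle_to(3160): rpm ← 3160
adjust_airspeed(+17.5): V ← 54.27 +17.5 = 71.77 m/s
adjust_airspeed(-16.25): V ← 71.77 -16.25 = 55.52 m/s
final state: V = 55.52 m/s, rpm = 3160 → n = rpm/60 = 52.666667 rev/s
target J* = 1.1779; solve J* = V/(n·D) for n: n = V/(J*·D) = 55.52/(1.1779 × 0.598) = 78.820621 rev/s
rpm = 60·n = 4729.237254

rpm = 4729.24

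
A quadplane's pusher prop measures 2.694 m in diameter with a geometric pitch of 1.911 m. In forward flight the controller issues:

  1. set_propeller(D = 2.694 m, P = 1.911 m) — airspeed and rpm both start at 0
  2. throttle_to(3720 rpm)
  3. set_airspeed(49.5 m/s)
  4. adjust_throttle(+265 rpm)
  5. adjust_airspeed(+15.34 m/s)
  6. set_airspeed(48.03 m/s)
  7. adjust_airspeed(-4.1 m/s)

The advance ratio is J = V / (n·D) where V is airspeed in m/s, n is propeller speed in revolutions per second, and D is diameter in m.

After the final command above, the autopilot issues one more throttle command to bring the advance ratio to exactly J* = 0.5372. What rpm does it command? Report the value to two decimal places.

rpm = 1821.29

set_propeller: D = 2.694 m, P = 1.911 m (p = P/D = 0.709354); state ← (V=0, rpm=0)
throttle_to(3720): rpm ← 3720
set_airspeed(49.5): V ← 49.5 m/s
adjust_throttle(+265): rpm ← 3720 +265 = 3985
adjust_airspeed(+15.34): V ← 49.5 +15.34 = 64.84 m/s
set_airspeed(48.03): V ← 48.03 m/s
adjust_airspeed(-4.1): V ← 48.03 -4.1 = 43.93 m/s
final state: V = 43.93 m/s, rpm = 3985 → n = rpm/60 = 66.416667 rev/s
target J* = 0.5372; solve J* = V/(n·D) for n: n = V/(J*·D) = 43.93/(0.5372 × 2.694) = 30.354816 rev/s
rpm = 60·n = 1821.288973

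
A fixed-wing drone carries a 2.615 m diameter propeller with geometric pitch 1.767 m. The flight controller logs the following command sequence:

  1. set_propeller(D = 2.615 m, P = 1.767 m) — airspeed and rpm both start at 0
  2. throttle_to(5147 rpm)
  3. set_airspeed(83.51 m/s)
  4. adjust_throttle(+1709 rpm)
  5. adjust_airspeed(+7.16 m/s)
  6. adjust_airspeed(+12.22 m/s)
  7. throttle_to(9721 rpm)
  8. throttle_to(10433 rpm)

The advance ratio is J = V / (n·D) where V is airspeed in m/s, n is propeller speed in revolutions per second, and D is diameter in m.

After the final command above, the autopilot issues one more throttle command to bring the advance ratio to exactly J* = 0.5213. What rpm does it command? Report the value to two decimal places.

rpm = 4528.61

set_propeller: D = 2.615 m, P = 1.767 m (p = P/D = 0.675717); state ← (V=0, rpm=0)
throttle_to(5147): rpm ← 5147
set_airspeed(83.51): V ← 83.51 m/s
adjust_throttle(+1709): rpm ← 5147 +1709 = 6856
adjust_airspeed(+7.16): V ← 83.51 +7.16 = 90.67 m/s
adjust_airspeed(+12.22): V ← 90.67 +12.22 = 102.89 m/s
throttle_to(9721): rpm ← 9721
throttle_to(10433): rpm ← 10433
final state: V = 102.89 m/s, rpm = 10433 → n = rpm/60 = 173.883333 rev/s
target J* = 0.5213; solve J* = V/(n·D) for n: n = V/(J*·D) = 102.89/(0.5213 × 2.615) = 75.476847 rev/s
rpm = 60·n = 4528.610816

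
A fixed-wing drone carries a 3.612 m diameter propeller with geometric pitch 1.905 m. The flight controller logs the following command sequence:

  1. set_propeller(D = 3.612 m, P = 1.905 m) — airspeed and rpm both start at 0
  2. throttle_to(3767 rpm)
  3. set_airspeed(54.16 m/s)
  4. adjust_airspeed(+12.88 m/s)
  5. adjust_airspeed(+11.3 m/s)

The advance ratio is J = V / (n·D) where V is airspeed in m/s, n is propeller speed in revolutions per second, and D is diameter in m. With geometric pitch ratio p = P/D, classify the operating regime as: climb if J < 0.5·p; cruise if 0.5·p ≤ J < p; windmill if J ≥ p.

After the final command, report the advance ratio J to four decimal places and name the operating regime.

J = 0.3455, regime = cruise

set_propeller: D = 3.612 m, P = 1.905 m (p = P/D = 0.527409); state ← (V=0, rpm=0)
throttle_to(3767): rpm ← 3767
set_airspeed(54.16): V ← 54.16 m/s
adjust_airspeed(+12.88): V ← 54.16 +12.88 = 67.04 m/s
adjust_airspeed(+11.3): V ← 67.04 +11.3 = 78.34 m/s
final state: V = 78.34 m/s, rpm = 3767 → n = rpm/60 = 62.783333 rev/s
J = V / (n·D) = 78.34 / (62.783333 × 3.612) = 0.345455
regime bands: climb J<0.2637 | cruise [0.2637, 0.5274) | windmill J≥0.5274
J = 0.3455 → cruise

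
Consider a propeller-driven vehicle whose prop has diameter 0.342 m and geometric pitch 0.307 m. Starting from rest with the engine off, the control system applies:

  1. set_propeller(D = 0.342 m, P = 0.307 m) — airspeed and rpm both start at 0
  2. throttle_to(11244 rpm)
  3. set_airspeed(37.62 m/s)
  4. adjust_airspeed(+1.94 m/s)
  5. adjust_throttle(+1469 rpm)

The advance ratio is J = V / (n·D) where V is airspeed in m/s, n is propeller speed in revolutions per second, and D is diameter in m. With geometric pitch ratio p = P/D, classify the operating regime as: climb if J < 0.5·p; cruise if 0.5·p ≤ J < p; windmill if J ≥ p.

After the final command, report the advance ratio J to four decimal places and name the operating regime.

set_propeller: D = 0.342 m, P = 0.307 m (p = P/D = 0.897661); state ← (V=0, rpm=0)
throttle_to(11244): rpm ← 11244
set_airspeed(37.62): V ← 37.62 m/s
adjust_airspeed(+1.94): V ← 37.62 +1.94 = 39.56 m/s
adjust_throttle(+1469): rpm ← 11244 +1469 = 12713
final state: V = 39.56 m/s, rpm = 12713 → n = rpm/60 = 211.883333 rev/s
J = V / (n·D) = 39.56 / (211.883333 × 0.342) = 0.545925
regime bands: climb J<0.4488 | cruise [0.4488, 0.8977) | windmill J≥0.8977
J = 0.5459 → cruise

J = 0.5459, regime = cruise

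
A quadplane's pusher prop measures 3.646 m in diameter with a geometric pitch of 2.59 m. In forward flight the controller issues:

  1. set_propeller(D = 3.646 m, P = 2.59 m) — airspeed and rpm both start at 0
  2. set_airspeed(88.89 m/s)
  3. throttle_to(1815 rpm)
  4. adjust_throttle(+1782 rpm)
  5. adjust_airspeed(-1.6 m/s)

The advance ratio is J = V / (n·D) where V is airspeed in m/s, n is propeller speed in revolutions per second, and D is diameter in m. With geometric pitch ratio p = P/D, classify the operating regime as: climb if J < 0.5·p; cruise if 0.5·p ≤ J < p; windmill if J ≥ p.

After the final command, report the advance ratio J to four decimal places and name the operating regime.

set_propeller: D = 3.646 m, P = 2.59 m (p = P/D = 0.710368); state ← (V=0, rpm=0)
set_airspeed(88.89): V ← 88.89 m/s
throttle_to(1815): rpm ← 1815
adjust_throttle(+1782): rpm ← 1815 +1782 = 3597
adjust_airspeed(-1.6): V ← 88.89 -1.6 = 87.29 m/s
final state: V = 87.29 m/s, rpm = 3597 → n = rpm/60 = 59.950000 rev/s
J = V / (n·D) = 87.29 / (59.950000 × 3.646) = 0.399355
regime bands: climb J<0.3552 | cruise [0.3552, 0.7104) | windmill J≥0.7104
J = 0.3994 → cruise

J = 0.3994, regime = cruise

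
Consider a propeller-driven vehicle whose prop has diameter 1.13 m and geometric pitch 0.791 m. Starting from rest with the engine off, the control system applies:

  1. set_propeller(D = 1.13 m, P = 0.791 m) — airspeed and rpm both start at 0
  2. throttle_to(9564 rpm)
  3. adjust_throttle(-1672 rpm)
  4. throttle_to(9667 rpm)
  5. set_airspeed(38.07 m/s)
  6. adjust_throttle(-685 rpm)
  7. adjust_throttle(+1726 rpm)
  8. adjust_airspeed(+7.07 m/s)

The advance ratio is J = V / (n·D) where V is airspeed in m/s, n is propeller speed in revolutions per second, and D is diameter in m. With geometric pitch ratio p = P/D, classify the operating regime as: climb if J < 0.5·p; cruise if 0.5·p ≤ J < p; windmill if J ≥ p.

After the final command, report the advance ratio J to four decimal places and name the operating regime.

set_propeller: D = 1.13 m, P = 0.791 m (p = P/D = 0.700000); state ← (V=0, rpm=0)
throttle_to(9564): rpm ← 9564
adjust_throttle(-1672): rpm ← 9564 -1672 = 7892
throttle_to(9667): rpm ← 9667
set_airspeed(38.07): V ← 38.07 m/s
adjust_throttle(-685): rpm ← 9667 -685 = 8982
adjust_throttle(+1726): rpm ← 8982 +1726 = 10708
adjust_airspeed(+7.07): V ← 38.07 +7.07 = 45.14 m/s
final state: V = 45.14 m/s, rpm = 10708 → n = rpm/60 = 178.466667 rev/s
J = V / (n·D) = 45.14 / (178.466667 × 1.13) = 0.223834
regime bands: climb J<0.3500 | cruise [0.3500, 0.7000) | windmill J≥0.7000
J = 0.2238 → climb

J = 0.2238, regime = climb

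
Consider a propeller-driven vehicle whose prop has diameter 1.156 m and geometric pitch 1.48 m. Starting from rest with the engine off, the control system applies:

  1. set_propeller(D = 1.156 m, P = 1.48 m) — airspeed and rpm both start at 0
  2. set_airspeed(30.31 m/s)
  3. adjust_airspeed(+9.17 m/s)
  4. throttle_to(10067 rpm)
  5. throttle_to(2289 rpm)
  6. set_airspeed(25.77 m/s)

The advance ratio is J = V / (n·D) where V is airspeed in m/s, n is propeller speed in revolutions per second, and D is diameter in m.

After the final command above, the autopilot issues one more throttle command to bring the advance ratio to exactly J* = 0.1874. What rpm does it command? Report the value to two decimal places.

rpm = 7137.37

set_propeller: D = 1.156 m, P = 1.48 m (p = P/D = 1.280277); state ← (V=0, rpm=0)
set_airspeed(30.31): V ← 30.31 m/s
adjust_airspeed(+9.17): V ← 30.31 +9.17 = 39.48 m/s
throttle_to(10067): rpm ← 10067
throttle_to(2289): rpm ← 2289
set_airspeed(25.77): V ← 25.77 m/s
final state: V = 25.77 m/s, rpm = 2289 → n = rpm/60 = 38.150000 rev/s
target J* = 0.1874; solve J* = V/(n·D) for n: n = V/(J*·D) = 25.77/(0.1874 × 1.156) = 118.956177 rev/s
rpm = 60·n = 7137.370612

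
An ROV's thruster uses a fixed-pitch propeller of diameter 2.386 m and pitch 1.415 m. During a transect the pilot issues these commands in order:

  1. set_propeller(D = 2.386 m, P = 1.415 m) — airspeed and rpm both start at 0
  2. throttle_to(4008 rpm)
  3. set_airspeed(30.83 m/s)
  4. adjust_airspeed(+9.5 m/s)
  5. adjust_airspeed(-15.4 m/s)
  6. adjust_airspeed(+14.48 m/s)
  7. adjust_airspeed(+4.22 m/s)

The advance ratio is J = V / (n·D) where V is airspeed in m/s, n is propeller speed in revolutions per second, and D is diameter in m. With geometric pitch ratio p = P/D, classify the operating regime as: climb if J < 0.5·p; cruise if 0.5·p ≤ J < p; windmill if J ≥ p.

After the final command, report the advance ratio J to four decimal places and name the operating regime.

J = 0.2737, regime = climb

set_propeller: D = 2.386 m, P = 1.415 m (p = P/D = 0.593043); state ← (V=0, rpm=0)
throttle_to(4008): rpm ← 4008
set_airspeed(30.83): V ← 30.83 m/s
adjust_airspeed(+9.5): V ← 30.83 +9.5 = 40.33 m/s
adjust_airspeed(-15.4): V ← 40.33 -15.4 = 24.93 m/s
adjust_airspeed(+14.48): V ← 24.93 +14.48 = 39.41 m/s
adjust_airspeed(+4.22): V ← 39.41 +4.22 = 43.63 m/s
final state: V = 43.63 m/s, rpm = 4008 → n = rpm/60 = 66.800000 rev/s
J = V / (n·D) = 43.63 / (66.800000 × 2.386) = 0.273740
regime bands: climb J<0.2965 | cruise [0.2965, 0.5930) | windmill J≥0.5930
J = 0.2737 → climb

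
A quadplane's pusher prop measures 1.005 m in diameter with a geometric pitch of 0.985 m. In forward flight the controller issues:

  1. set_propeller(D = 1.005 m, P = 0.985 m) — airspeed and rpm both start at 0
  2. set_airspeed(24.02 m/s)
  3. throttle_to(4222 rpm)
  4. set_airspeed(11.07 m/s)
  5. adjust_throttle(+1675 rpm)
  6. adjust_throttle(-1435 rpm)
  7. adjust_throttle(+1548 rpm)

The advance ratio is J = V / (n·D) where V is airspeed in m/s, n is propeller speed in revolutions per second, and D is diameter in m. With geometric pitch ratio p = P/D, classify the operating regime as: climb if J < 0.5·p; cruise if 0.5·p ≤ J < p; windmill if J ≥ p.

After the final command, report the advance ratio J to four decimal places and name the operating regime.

set_propeller: D = 1.005 m, P = 0.985 m (p = P/D = 0.980100); state ← (V=0, rpm=0)
set_airspeed(24.02): V ← 24.02 m/s
throttle_to(4222): rpm ← 4222
set_airspeed(11.07): V ← 11.07 m/s
adjust_throttle(+1675): rpm ← 4222 +1675 = 5897
adjust_throttle(-1435): rpm ← 5897 -1435 = 4462
adjust_throttle(+1548): rpm ← 4462 +1548 = 6010
final state: V = 11.07 m/s, rpm = 6010 → n = rpm/60 = 100.166667 rev/s
J = V / (n·D) = 11.07 / (100.166667 × 1.005) = 0.109966
regime bands: climb J<0.4900 | cruise [0.4900, 0.9801) | windmill J≥0.9801
J = 0.1100 → climb

J = 0.1100, regime = climb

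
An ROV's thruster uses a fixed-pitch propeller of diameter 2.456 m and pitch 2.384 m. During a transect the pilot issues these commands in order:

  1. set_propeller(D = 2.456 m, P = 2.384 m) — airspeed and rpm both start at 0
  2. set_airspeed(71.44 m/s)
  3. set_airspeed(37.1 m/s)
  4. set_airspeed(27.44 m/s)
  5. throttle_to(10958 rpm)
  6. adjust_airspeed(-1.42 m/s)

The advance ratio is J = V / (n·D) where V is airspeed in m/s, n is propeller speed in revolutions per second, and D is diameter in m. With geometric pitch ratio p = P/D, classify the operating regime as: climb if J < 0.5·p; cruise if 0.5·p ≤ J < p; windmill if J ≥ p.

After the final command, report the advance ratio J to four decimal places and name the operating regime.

set_propeller: D = 2.456 m, P = 2.384 m (p = P/D = 0.970684); state ← (V=0, rpm=0)
set_airspeed(71.44): V ← 71.44 m/s
set_airspeed(37.1): V ← 37.1 m/s
set_airspeed(27.44): V ← 27.44 m/s
throttle_to(10958): rpm ← 10958
adjust_airspeed(-1.42): V ← 27.44 -1.42 = 26.02 m/s
final state: V = 26.02 m/s, rpm = 10958 → n = rpm/60 = 182.633333 rev/s
J = V / (n·D) = 26.02 / (182.633333 × 2.456) = 0.058009
regime bands: climb J<0.4853 | cruise [0.4853, 0.9707) | windmill J≥0.9707
J = 0.0580 → climb

J = 0.0580, regime = climb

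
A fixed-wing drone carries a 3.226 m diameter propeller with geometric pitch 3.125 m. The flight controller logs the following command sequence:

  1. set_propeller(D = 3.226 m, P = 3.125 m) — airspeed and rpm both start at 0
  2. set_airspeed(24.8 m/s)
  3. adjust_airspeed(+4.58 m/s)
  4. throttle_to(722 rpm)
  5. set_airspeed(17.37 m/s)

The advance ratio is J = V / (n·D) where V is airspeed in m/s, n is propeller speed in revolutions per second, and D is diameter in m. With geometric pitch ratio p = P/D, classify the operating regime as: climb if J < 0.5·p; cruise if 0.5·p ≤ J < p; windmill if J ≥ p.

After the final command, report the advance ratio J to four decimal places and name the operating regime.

J = 0.4475, regime = climb

set_propeller: D = 3.226 m, P = 3.125 m (p = P/D = 0.968692); state ← (V=0, rpm=0)
set_airspeed(24.8): V ← 24.8 m/s
adjust_airspeed(+4.58): V ← 24.8 +4.58 = 29.38 m/s
throttle_to(722): rpm ← 722
set_airspeed(17.37): V ← 17.37 m/s
final state: V = 17.37 m/s, rpm = 722 → n = rpm/60 = 12.033333 rev/s
J = V / (n·D) = 17.37 / (12.033333 × 3.226) = 0.447455
regime bands: climb J<0.4843 | cruise [0.4843, 0.9687) | windmill J≥0.9687
J = 0.4475 → climb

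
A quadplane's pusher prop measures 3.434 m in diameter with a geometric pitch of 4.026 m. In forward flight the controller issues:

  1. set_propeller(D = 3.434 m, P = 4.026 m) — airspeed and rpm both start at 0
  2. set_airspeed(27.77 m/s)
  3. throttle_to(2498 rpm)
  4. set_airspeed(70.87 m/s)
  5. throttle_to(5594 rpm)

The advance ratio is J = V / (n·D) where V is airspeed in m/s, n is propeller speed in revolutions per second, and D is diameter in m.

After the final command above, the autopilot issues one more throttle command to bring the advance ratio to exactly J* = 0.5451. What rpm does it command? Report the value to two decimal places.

set_propeller: D = 3.434 m, P = 4.026 m (p = P/D = 1.172394); state ← (V=0, rpm=0)
set_airspeed(27.77): V ← 27.77 m/s
throttle_to(2498): rpm ← 2498
set_airspeed(70.87): V ← 70.87 m/s
throttle_to(5594): rpm ← 5594
final state: V = 70.87 m/s, rpm = 5594 → n = rpm/60 = 93.233333 rev/s
target J* = 0.5451; solve J* = V/(n·D) for n: n = V/(J*·D) = 70.87/(0.5451 × 3.434) = 37.860466 rev/s
rpm = 60·n = 2271.627985

rpm = 2271.63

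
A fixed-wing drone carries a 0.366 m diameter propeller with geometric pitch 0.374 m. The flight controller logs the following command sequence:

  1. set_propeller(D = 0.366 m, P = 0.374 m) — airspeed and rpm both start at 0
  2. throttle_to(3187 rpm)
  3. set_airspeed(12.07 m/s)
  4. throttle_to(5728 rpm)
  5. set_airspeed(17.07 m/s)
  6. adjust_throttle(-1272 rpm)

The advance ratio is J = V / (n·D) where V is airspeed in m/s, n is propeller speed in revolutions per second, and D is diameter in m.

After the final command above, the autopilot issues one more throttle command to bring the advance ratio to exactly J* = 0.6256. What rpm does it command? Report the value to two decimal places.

rpm = 4473.08

set_propeller: D = 0.366 m, P = 0.374 m (p = P/D = 1.021858); state ← (V=0, rpm=0)
throttle_to(3187): rpm ← 3187
set_airspeed(12.07): V ← 12.07 m/s
throttle_to(5728): rpm ← 5728
set_airspeed(17.07): V ← 17.07 m/s
adjust_throttle(-1272): rpm ← 5728 -1272 = 4456
final state: V = 17.07 m/s, rpm = 4456 → n = rpm/60 = 74.266667 rev/s
target J* = 0.6256; solve J* = V/(n·D) for n: n = V/(J*·D) = 17.07/(0.6256 × 0.366) = 74.551381 rev/s
rpm = 60·n = 4473.082890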